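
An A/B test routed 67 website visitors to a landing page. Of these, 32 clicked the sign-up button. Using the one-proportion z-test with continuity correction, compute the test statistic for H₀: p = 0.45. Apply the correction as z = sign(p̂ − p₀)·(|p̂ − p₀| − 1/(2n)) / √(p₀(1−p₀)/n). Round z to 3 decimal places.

Sample proportion p̂ = 32/67 = 0.47761. p̂ − p₀ = 0.027612.
1/(2n) = 0.007463.
Corrected numerator: |0.027612| − 0.007463 = 0.020149.
Under H₀, SE = √(p₀(1−p₀)/n) = √(0.45·0.55/67) = √0.003694030 = 0.060779.
z = +0.020149/0.060779 = 0.332.

z = 0.332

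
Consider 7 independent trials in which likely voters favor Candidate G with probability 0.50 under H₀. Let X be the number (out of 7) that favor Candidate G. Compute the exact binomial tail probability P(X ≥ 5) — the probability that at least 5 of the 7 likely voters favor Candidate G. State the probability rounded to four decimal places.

P = 0.2266

X ~ Binomial(n=7, p=0.50).
P(X ≥ 5) = C(7,5)·0.50^5·0.50^2 + C(7,6)·0.50^6·0.50^1 + C(7,7)·0.50^7·0.50^0.
= 0.164062 + 0.054688 + 0.007812 = 0.2266.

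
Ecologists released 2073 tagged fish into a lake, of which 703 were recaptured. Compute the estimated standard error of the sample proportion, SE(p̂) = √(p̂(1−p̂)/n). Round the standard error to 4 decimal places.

Sample proportion p̂ = 703/2073 = 0.33912.
p̂(1−p̂) = 0.33912·0.66088 = 0.224118.
SE = √(0.224118/2073) = 0.0104.

SE = 0.0104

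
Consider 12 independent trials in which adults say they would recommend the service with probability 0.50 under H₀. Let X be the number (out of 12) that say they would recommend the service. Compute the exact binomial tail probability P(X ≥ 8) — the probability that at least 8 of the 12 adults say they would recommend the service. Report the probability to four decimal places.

P = 0.1938

X is binomial with n = 12 and p = 0.50.
P(X ≥ 8) = Σ_{j=8}^{12} C(12,j)·0.50^j·0.50^{12−j}.
= 0.120850 + 0.053711 + 0.016113 + 0.002930 + 0.000244 = 0.1938.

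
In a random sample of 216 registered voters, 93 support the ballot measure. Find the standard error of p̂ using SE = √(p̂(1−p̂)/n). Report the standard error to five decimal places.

SE = 0.03369

With x = 93 successes in n = 216, p̂ = 0.43056.
p̂(1−p̂) = 0.43056·0.56944 = 0.245178.
Dividing by n and taking the root: √0.001135083 = 0.03369.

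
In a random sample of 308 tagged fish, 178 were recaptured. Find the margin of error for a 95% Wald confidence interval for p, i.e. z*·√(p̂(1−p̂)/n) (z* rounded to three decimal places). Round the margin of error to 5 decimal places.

ME = 0.05516

The sample proportion is 178/308 = 0.57792.
SE(p̂) = √(0.57792·0.42208/308) = 0.028142.
For 95% confidence, z* = 1.960.
ME = 1.960·0.028142 = 0.05516.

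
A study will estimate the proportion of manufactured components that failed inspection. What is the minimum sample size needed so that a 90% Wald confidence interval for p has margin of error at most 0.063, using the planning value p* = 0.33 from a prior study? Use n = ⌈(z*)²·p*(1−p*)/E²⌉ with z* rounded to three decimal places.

n = 151

z* = 1.645 at the 90% level.
p*(1−p*) = 0.2211.
Required n before rounding: 2.706025 × 0.2211 / 0.063² = 150.744.
Rounding up, n = 151.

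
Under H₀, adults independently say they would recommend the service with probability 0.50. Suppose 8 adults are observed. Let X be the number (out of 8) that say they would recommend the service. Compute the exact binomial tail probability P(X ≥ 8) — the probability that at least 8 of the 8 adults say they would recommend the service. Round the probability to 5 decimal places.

X is binomial with n = 8 and p = 0.50.
P(X ≥ 8) = C(8,8)·0.50^8·0.50^0.
= 0.003906 = 0.00391.

P = 0.00391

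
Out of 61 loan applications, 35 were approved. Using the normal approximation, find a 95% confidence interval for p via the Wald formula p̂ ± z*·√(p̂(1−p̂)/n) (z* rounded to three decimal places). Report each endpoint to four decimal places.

(0.4497, 0.6979)

The sample proportion is 35/61 = 0.57377.
SE(p̂) = √(0.57377·0.42623/61) = 0.063318.
For 95% confidence, z* = 1.960.
Margin of error: 1.960 × 0.063318 = 0.12410.
Interval: 0.57377 ± 0.12410 → (0.4497, 0.6979).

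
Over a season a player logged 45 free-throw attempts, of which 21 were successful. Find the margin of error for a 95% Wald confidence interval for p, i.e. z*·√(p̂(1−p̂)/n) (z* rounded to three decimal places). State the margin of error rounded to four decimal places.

The sample proportion is 21/45 = 0.46667.
SE = √(p̂(1−p̂)/n) = √(0.248889/45) = 0.074370.
z* = 1.960 at the 95% level.
Margin of error = z*·SE = 1.960 × 0.074370 = 0.1458.

ME = 0.1458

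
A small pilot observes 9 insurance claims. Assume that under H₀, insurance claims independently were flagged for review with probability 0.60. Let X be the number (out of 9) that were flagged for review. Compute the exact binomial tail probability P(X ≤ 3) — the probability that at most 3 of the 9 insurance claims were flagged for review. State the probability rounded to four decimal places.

P = 0.0994

X ~ Binomial(n=9, p=0.60).
P(X ≤ 3) = C(9,0)·0.60^0·0.40^9 + C(9,1)·0.60^1·0.40^8 + C(9,2)·0.60^2·0.40^7 + C(9,3)·0.60^3·0.40^6.
= 0.000262 + 0.003539 + 0.021234 + 0.074318 = 0.0994.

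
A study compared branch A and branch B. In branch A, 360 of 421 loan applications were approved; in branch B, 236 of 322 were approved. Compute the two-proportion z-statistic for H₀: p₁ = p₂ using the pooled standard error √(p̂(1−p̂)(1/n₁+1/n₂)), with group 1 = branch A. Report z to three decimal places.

z = 4.143

p̂₁ = 360/421 = 0.85511, p̂₂ = 236/322 = 0.73292.
Pooled p̂ = (360+236)/(421+322) = 596/743 = 0.80215.
SE = √[p̂(1−p̂)(1/n₁+1/n₂)] = √[0.80215·0.19785·(1/421+1/322)] ≈ 0.029493.
z = (p̂₁ − p̂₂)/SE = (0.85511 − 0.73292)/0.029493 = 0.12219/0.029493 = 4.143.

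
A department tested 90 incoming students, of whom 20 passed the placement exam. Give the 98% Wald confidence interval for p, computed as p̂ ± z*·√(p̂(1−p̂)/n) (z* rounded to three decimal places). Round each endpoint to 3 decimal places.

(0.120, 0.324)

Sample proportion p̂ = 20/90 = 0.22222.
SE(p̂) = √(0.22222·0.77778/90) = 0.043823.
z* = 2.326 at the 98% level.
Margin of error: 2.326 × 0.043823 = 0.10193.
So the interval runs from 0.120 to 0.324.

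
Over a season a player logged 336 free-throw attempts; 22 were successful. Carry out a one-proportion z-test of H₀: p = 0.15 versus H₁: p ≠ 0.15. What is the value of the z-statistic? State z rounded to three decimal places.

With x = 22 successes in n = 336, p̂ = 0.06548.
Null standard error: √(0.15·0.85/336) = √0.000379464 = 0.019480.
z = (0.06548 − 0.15)/0.019480 = -0.08452/0.019480 = -4.339.

z = -4.339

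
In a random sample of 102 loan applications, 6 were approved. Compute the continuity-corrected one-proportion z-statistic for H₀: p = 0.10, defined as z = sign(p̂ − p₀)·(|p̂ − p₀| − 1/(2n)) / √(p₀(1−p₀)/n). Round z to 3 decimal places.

With x = 6 successes in n = 102, p̂ = 0.05882. p̂ − p₀ = -0.041176.
1/(2n) = 0.004902.
Corrected numerator: |-0.041176| − 0.004902 = 0.036274.
Under H₀, SE = √(p₀(1−p₀)/n) = √(0.10·0.90/102) = √0.000882353 = 0.029704.
z = −0.036274/0.029704 = -1.221.

z = -1.221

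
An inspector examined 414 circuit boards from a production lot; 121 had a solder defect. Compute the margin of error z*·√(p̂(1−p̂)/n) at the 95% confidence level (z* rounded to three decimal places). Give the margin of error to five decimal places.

The sample proportion is 121/414 = 0.29227.
Standard error of p̂: √(0.206848/414) = √0.000499634 = 0.022352.
For 95% confidence, z* = 1.960.
ME = 1.960·0.022352 = 0.04381.

ME = 0.04381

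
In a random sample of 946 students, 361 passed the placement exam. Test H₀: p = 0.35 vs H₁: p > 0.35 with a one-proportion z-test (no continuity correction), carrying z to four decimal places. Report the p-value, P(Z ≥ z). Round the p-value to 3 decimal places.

p̂ = 361/946 = 0.38161.
SE₀ = √(0.35·0.65/946) = 0.015508.
Test statistic (full precision, shown to 4 dp): z = (361/946 − 0.35)/SE₀ ≈ 2.0381.
p-value = P(Z ≥ z) with z = 2.0381 → 0.021.

p-value = 0.021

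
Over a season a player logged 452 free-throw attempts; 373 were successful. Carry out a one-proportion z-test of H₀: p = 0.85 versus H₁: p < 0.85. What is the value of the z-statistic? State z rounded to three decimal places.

z = -1.475

With x = 373 successes in n = 452, p̂ = 0.82522.
SE₀ = √(0.85·0.15/452) = 0.016795.
z = (0.82522 − 0.85)/0.016795 = -0.02478/0.016795 = -1.475.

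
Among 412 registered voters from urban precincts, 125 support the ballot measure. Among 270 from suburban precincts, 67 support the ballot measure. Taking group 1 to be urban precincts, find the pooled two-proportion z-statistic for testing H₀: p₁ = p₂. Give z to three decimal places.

Sample proportions: p̂₁ = 125/412 = 0.30340 and p̂₂ = 67/270 = 0.24815.
Pooling: p̂ = 192/682 = 0.28152.
SE = √[p̂(1−p̂)(1/n₁+1/n₂)] = √[0.28152·0.71848·(1/412+1/270)] ≈ 0.035215.
z = (p̂₁ − p̂₂)/SE = (0.30340 − 0.24815)/0.035215 = 0.05525/0.035215 = 1.569.

z = 1.569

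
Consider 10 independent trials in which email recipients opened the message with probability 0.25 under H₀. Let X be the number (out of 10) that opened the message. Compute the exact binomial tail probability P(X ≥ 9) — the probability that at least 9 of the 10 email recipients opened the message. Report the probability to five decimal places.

P = 0.00003

X ~ Binomial(n=10, p=0.25).
P(X ≥ 9) = C(10,9)·0.25^9·0.75^1 + C(10,10)·0.25^10·0.75^0.
= 0.000029 + 0.000001 = 0.00003.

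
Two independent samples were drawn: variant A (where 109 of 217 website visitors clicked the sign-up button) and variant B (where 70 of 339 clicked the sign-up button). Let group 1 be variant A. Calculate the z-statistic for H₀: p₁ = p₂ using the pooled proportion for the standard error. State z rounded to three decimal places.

z = 7.283

p̂₁ = 109/217 = 0.50230, p̂₂ = 70/339 = 0.20649.
Pooled p̂ = (109+70)/(217+339) = 179/556 = 0.32194.
Pooled SE = √[0.2182955·0.00755815] ≈ 0.040619.
z = 0.29581/0.040619 = 7.283.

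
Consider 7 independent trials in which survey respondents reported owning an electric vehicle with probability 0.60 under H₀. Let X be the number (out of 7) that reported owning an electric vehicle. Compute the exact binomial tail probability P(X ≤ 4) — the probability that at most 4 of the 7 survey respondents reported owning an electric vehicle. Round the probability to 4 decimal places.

X is binomial with n = 7 and p = 0.60.
P(X ≤ 4) = Σ_{j=0}^{4} C(7,j)·0.60^j·0.40^{7−j}.
= 0.001638 + 0.017203 + 0.077414 + 0.193536 + 0.290304 = 0.5801.

P = 0.5801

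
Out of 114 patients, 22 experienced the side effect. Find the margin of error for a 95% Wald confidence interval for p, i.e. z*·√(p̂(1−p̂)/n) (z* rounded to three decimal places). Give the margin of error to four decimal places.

With x = 22 successes in n = 114, p̂ = 0.19298.
Standard error of p̂: √(0.155740/114) = √0.001366142 = 0.036961.
The 95% critical value is z* = 1.960.
So ME = 0.0724.

ME = 0.0724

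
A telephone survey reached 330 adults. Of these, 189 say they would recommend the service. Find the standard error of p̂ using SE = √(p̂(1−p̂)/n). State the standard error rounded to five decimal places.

SE = 0.02723

Sample proportion p̂ = 189/330 = 0.57273.
p̂(1−p̂) = 0.57273·0.42727 = 0.244710.
SE = √(0.244710/330) = 0.02723.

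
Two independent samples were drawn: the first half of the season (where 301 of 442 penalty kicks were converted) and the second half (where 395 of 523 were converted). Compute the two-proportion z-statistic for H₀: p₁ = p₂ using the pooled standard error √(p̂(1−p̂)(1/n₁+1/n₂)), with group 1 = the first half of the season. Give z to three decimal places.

z = -2.563

Sample proportions: p̂₁ = 301/442 = 0.68100 and p̂₂ = 395/523 = 0.75526.
Pooled p̂ = (301+395)/(442+523) = 696/965 = 0.72124.
SE = √[p̂(1−p̂)(1/n₁+1/n₂)] = √[0.72124·0.27876·(1/442+1/523)] ≈ 0.028970.
z = -0.07426/0.028970 = -2.563.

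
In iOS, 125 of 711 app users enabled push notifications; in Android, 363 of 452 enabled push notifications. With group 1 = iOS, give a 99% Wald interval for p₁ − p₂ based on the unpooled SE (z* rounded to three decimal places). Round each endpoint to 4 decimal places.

(-0.6879, -0.5667)

p̂₁ = 125/711 = 0.17581, p̂₂ = 363/452 = 0.80310; p̂₁ − p̂₂ = -0.62729.
SE = √(0.000203797 + 0.000349850) = √0.000553647 = 0.023530.
For 99% confidence, z* = 2.576. Margin = 2.576·0.023530 = 0.06061.
CI: -0.62729 ± 0.06061 = (-0.6879, -0.5667).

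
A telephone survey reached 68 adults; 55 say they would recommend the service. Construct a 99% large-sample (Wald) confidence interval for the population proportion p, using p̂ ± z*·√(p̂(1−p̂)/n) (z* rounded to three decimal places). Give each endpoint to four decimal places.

The sample proportion is 55/68 = 0.80882.
Standard error of p̂: √(0.154628/68) = √0.002273942 = 0.047686.
The 99% critical value is z* = 2.576.
Margin = 2.576·0.047686 = 0.12284.
So the interval runs from 0.6860 to 0.9317.

(0.6860, 0.9317)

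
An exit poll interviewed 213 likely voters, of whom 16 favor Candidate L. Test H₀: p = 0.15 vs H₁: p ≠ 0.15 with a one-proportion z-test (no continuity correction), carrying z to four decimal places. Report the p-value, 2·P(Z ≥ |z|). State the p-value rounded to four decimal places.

Sample proportion p̂ = 16/213 = 0.07512.
SE₀ = √(0.15·0.85/213) = 0.024466.
z = (p̂ − p₀)/SE = (16/213 − 0.15)/0.024466 ≈ -3.0607.
p-value = 2·P(Z ≥ |z|) with z = -3.0607 → 0.0022.

p-value = 0.0022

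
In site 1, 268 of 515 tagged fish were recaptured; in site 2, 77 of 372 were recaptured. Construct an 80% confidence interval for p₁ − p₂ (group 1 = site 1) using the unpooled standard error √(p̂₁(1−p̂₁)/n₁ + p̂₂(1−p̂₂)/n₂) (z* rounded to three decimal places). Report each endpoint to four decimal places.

p̂₁ = 0.52039, p̂₂ = 0.20699, so the observed difference is 0.31340.
SE = √(0.000484630 + 0.000441249) = √0.000925879 = 0.030428.
The 80% critical value is z* = 1.282. Margin of error = 0.03901.
Interval: 0.31340 ± 0.03901 → (0.2744, 0.3524).

(0.2744, 0.3524)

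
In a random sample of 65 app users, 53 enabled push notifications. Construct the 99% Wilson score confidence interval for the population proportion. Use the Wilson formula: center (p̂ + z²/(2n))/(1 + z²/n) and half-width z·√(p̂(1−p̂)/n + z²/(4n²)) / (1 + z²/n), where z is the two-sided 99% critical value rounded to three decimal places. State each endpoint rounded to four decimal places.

Here p̂ = 53/65 = 0.81538 and z = 2.576 (z² = 6.635776).
Denominator 1 + z²/n = 1 + 6.635776/65 = 1.102089.
Center = (0.81538 + 0.051044)/1.102089 = 0.78617.
Radicand: p̂(1−p̂)/n + z²/(4n²) = 0.002315885 + 0.000392649 = 0.002708534.
Half-width = 2.576·√0.002708534/1.102089 = 0.12165.
So the interval runs from 0.6645 to 0.9078.

(0.6645, 0.9078)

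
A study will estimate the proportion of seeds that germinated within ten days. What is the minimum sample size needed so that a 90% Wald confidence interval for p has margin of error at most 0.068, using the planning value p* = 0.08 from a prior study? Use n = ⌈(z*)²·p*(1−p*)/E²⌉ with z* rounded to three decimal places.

z* = 1.645 at the 90% level.
p*(1−p*) = 0.0736.
(z*)²·p*(1−p*)/E² = 2.706025·0.0736/0.004624 = 43.072.
⌈43.072⌉ = 44.

n = 44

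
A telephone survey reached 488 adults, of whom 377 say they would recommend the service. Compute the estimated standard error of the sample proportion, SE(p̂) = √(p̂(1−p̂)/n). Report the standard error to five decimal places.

p̂ = 377/488 = 0.77254.
p̂(1−p̂) = 0.77254·0.22746 = 0.175722.
SE = √(0.175722/488) = 0.01898.

SE = 0.01898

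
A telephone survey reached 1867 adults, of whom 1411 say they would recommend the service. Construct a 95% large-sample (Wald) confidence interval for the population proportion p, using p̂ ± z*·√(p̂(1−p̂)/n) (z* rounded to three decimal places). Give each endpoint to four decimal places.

p̂ = 1411/1867 = 0.75576.
Standard error of p̂: √(0.184588/1867) = √0.000098869 = 0.009943.
For 95% confidence, z* = 1.960.
Margin = 1.960·0.009943 = 0.01949.
CI: 0.75576 ± 0.01949 = (0.7363, 0.7752).

(0.7363, 0.7752)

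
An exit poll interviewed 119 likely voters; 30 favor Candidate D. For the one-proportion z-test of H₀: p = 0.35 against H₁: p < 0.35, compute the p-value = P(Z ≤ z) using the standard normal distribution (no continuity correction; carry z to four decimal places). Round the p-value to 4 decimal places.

With x = 30 successes in n = 119, p̂ = 0.25210.
Null standard error: √(0.35·0.65/119) = √0.001911765 = 0.043724.
Test statistic (full precision, shown to 4 dp): z = (30/119 − 0.35)/SE₀ ≈ -2.2390.
From the standard normal, P(Z ≤ z) = 0.0126.

p-value = 0.0126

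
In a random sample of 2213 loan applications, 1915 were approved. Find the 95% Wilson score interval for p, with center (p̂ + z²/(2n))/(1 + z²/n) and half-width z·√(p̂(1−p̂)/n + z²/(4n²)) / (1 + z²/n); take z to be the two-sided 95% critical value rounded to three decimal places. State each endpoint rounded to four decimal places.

(0.8505, 0.8789)

Here p̂ = 1915/2213 = 0.86534 and z = 1.960 (z² = 3.841600).
1 + z²/n = 1.001736.
Center = (0.86534 + 0.000868)/1.001736 = 0.86471.
Radicand: p̂(1−p̂)/n + z²/(4n²) = 0.000052655 + 0.000000196 = 0.000052851.
Half-width = 1.960·√0.000052851/1.001736 = 0.01422.
So the interval runs from 0.8505 to 0.8789.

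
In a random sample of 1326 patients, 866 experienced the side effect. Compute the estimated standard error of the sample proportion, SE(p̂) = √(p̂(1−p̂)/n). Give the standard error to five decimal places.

With x = 866 successes in n = 1326, p̂ = 0.65309.
p̂(1−p̂) = 0.65309·0.34691 = 0.226563.
Dividing by n and taking the root: √0.000170862 = 0.01307.

SE = 0.01307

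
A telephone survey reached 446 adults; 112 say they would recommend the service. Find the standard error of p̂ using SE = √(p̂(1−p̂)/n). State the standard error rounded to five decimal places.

With x = 112 successes in n = 446, p̂ = 0.25112.
p̂(1−p̂) = 0.188059.
Dividing by n and taking the root: √0.000421657 = 0.02053.

SE = 0.02053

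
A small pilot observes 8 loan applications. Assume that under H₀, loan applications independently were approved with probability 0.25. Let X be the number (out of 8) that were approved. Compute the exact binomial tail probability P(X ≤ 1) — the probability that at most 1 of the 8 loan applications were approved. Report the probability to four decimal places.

P = 0.3671

X ~ Binomial(n=8, p=0.25).
P(X ≤ 1) = C(8,0)·0.25^0·0.75^8 + C(8,1)·0.25^1·0.75^7.
= 0.100113 + 0.266968 = 0.3671.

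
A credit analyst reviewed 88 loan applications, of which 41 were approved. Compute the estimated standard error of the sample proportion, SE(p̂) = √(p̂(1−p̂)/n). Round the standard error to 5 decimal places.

SE = 0.05318

p̂ = 41/88 = 0.46591.
p̂(1−p̂) = 0.46591·0.53409 = 0.248838.
SE = √(0.248838/88) = 0.05318.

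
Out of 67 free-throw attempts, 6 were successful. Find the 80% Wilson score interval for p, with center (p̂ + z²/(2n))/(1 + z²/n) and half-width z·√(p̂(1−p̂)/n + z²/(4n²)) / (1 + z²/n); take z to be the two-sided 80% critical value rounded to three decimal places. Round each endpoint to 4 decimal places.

Here p̂ = 6/67 = 0.08955 and z = 1.282 (z² = 1.643524).
Denominator 1 + z²/n = 1 + 1.643524/67 = 1.024530.
Adjusted center: (0.08955 + z²/(2n))/1.024530 = 0.09938.
Radicand: p̂(1−p̂)/n + z²/(4n²) = 0.001216905 + 0.000091531 = 0.001308436.
Half-width = z·√(radicand)/denom = 1.282·0.036172/1.024530 = 0.04526.
CI: 0.09938 ± 0.04526 = (0.0541, 0.1446).

(0.0541, 0.1446)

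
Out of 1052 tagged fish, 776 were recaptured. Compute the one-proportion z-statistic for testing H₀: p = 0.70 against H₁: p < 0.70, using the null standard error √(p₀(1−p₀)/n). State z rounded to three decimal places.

z = 2.664

With x = 776 successes in n = 1052, p̂ = 0.73764.
SE₀ = √(0.70·0.30/1052) = 0.014129.
z = (p̂ − p₀)/SE = (0.73764 − 0.70)/0.014129 = 2.664.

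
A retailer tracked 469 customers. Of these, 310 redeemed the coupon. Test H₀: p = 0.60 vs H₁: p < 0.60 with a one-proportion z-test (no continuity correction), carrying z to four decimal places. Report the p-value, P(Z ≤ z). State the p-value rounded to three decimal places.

p̂ = 310/469 = 0.66098.
Under H₀, SE = √(p₀(1−p₀)/n) = √(0.60·0.40/469) = √0.000511727 = 0.022621.
Test statistic (full precision, shown to 4 dp): z = (310/469 − 0.60)/SE₀ ≈ 2.6957.
From the standard normal, P(Z ≤ z) = 0.996.

p-value = 0.996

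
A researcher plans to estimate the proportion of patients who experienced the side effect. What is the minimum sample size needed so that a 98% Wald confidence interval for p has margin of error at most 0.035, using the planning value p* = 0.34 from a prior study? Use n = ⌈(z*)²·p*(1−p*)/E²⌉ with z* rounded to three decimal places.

z* = 2.326 at the 98% level.
p*(1−p*) = 0.2244.
(z*)²·p*(1−p*)/E² = 5.410276·0.2244/0.001225 = 991.074.
⌈991.074⌉ = 992.

n = 992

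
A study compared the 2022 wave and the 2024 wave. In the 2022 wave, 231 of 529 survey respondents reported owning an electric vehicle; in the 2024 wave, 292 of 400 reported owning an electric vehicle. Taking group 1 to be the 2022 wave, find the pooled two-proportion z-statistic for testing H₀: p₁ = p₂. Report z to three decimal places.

z = -8.925

Sample proportions: p̂₁ = 231/529 = 0.43667 and p̂₂ = 292/400 = 0.73000.
Pooling: p̂ = 523/929 = 0.56297.
Pooled SE = √[0.2460347·0.00439036] ≈ 0.032866.
z = -0.29333/0.032866 = -8.925.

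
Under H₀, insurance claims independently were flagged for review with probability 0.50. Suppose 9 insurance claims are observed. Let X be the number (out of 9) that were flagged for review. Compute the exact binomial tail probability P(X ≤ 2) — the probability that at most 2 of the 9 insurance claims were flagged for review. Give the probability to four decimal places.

X is binomial with n = 9 and p = 0.50.
P(X ≤ 2) = C(9,0)·0.50^0·0.50^9 + C(9,1)·0.50^1·0.50^8 + C(9,2)·0.50^2·0.50^7.
= 0.001953 + 0.017578 + 0.070312 = 0.0898.

P = 0.0898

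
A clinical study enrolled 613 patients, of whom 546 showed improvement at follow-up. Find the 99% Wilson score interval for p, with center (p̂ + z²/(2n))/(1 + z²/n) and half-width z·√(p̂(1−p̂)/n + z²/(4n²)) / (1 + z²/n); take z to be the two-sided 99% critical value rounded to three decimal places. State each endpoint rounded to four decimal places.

(0.8540, 0.9191)

Here p̂ = 546/613 = 0.89070 and z = 2.576 (z² = 6.635776).
Denominator 1 + z²/n = 1 + 6.635776/613 = 1.010825.
Center = (0.89070 + 0.005413)/1.010825 = 0.88652.
Radicand: p̂(1−p̂)/n + z²/(4n²) = 0.000158813 + 0.000004415 = 0.000163228.
Half-width = z·√(radicand)/denom = 2.576·0.012776/1.010825 = 0.03256.
CI: 0.88652 ± 0.03256 = (0.8540, 0.9191).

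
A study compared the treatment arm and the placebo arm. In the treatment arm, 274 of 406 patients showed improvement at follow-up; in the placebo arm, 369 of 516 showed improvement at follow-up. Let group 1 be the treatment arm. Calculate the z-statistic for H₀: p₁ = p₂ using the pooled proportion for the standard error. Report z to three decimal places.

Sample proportions: p̂₁ = 274/406 = 0.67488 and p̂₂ = 369/516 = 0.71512.
Pooled p̂ = (274+369)/(406+516) = 643/922 = 0.69740.
SE = √[p̂(1−p̂)(1/n₁+1/n₂)] = √[0.69740·0.30260·(1/406+1/516)] ≈ 0.030476.
z = (p̂₁ − p̂₂)/SE = (0.67488 − 0.71512)/0.030476 = -0.04024/0.030476 = -1.320.

z = -1.320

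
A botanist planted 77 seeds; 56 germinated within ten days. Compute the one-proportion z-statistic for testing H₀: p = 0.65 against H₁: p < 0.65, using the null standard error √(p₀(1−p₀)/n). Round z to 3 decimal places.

z = 1.422

The sample proportion is 56/77 = 0.72727.
SE₀ = √(0.65·0.35/77) = 0.054356.
z = (0.72727 − 0.65)/0.054356 = 0.07727/0.054356 = 1.422.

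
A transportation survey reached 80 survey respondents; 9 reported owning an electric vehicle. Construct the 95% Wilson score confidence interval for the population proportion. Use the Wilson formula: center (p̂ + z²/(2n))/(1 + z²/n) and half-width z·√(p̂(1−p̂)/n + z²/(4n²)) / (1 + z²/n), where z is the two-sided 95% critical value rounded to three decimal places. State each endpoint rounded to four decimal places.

(0.0603, 0.2002)

p̂ = 9/80 = 0.11250; z = 1.960, so z² = 3.841600.
Denominator 1 + z²/n = 1 + 3.841600/80 = 1.048020.
Center = (0.11250 + 0.024010)/1.048020 = 0.13026.
Radicand: p̂(1−p̂)/n + z²/(4n²) = 0.001248047 + 0.000150062 = 0.001398109.
Half-width = 1.960·√0.001398109/1.048020 = 0.06993.
So the interval runs from 0.0603 to 0.2002.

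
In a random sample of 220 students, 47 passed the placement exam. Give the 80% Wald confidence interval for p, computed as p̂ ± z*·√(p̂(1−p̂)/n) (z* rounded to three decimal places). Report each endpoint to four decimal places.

(0.1782, 0.2491)

p̂ = 47/220 = 0.21364.
SE = √(p̂(1−p̂)/n) = √(0.167996/220) = 0.027634.
z* = 1.282 at the 80% level.
Margin of error: 1.282 × 0.027634 = 0.03543.
Interval: 0.21364 ± 0.03543 → (0.1782, 0.2491).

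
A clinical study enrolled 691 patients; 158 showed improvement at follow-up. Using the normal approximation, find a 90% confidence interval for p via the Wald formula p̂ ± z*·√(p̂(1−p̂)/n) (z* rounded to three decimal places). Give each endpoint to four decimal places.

(0.2024, 0.2549)

The sample proportion is 158/691 = 0.22865.
SE = √(p̂(1−p̂)/n) = √(0.176371/691) = 0.015976.
The 90% critical value is z* = 1.645.
Margin of error: 1.645 × 0.015976 = 0.02628.
So the interval runs from 0.2024 to 0.2549.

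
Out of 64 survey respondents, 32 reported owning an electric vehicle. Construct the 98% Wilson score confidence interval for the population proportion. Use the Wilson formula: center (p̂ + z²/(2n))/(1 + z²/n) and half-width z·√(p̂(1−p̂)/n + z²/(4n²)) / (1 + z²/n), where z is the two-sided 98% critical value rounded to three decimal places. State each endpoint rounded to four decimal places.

(0.3604, 0.6396)

p̂ = 32/64 = 0.50000; z = 2.326, so z² = 5.410276.
Denominator 1 + z²/n = 1 + 5.410276/64 = 1.084536.
Center = (0.50000 + 0.042268)/1.084536 = 0.50000.
Radicand: p̂(1−p̂)/n + z²/(4n²) = 0.003906250 + 0.000330217 = 0.004236467.
Half-width = 2.326·√0.004236467/1.084536 = 0.13959.
Interval: 0.50000 ± 0.13959 → (0.3604, 0.6396).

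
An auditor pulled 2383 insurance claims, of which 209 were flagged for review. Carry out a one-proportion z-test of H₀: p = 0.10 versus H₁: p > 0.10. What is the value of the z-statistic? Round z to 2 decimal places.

z = -2.00

Sample proportion p̂ = 209/2383 = 0.08770.
Null standard error: √(0.10·0.90/2383) = √0.000037768 = 0.006146.
z = (p̂ − p₀)/SE = (0.08770 − 0.10)/0.006146 = -2.00.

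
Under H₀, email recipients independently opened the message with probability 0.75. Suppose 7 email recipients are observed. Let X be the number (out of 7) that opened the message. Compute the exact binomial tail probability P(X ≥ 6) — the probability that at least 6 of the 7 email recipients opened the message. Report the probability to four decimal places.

P = 0.4449

X ~ Binomial(n=7, p=0.75).
P(X ≥ 6) = C(7,6)·0.75^6·0.25^1 + C(7,7)·0.75^7·0.25^0.
= 0.311462 + 0.133484 = 0.4449.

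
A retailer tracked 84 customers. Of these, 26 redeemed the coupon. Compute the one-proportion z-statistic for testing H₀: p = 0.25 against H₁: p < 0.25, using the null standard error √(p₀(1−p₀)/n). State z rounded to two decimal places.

Sample proportion p̂ = 26/84 = 0.30952.
Null standard error: √(0.25·0.75/84) = √0.002232143 = 0.047246.
z = (0.30952 − 0.25)/0.047246 = 0.05952/0.047246 = 1.26.

z = 1.26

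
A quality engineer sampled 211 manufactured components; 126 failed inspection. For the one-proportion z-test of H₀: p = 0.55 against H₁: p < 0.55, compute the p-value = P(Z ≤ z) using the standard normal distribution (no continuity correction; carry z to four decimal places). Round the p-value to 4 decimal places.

p-value = 0.9157

With x = 126 successes in n = 211, p̂ = 0.59716.
Under H₀, SE = √(p₀(1−p₀)/n) = √(0.55·0.45/211) = √0.001172986 = 0.034249.
Test statistic (full precision, shown to 4 dp): z = (126/211 − 0.55)/SE₀ ≈ 1.3769.
From the standard normal, P(Z ≤ z) = 0.9157.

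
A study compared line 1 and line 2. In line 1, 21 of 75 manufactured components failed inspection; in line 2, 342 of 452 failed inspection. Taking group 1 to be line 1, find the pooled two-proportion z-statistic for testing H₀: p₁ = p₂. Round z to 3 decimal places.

z = -8.257

p̂₁ = 21/75 = 0.28000, p̂₂ = 342/452 = 0.75664.
Pooling: p̂ = 363/527 = 0.68880.
Pooled SE = √[0.2143528·0.01554572] ≈ 0.057726.
z = -0.47664/0.057726 = -8.257.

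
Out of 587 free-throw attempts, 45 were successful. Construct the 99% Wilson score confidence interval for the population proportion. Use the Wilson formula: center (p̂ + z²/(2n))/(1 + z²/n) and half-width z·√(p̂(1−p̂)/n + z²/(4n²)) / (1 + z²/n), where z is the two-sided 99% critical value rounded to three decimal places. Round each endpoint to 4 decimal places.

p̂ = 45/587 = 0.07666; z = 2.576, so z² = 6.635776.
Denominator 1 + z²/n = 1 + 6.635776/587 = 1.011305.
Adjusted center: (0.07666 + z²/(2n))/1.011305 = 0.08139.
Radicand: p̂(1−p̂)/n + z²/(4n²) = 0.000120586 + 0.000004815 = 0.000125401.
Half-width = 2.576·√0.000125401/1.011305 = 0.02852.
So the interval runs from 0.0529 to 0.1099.

(0.0529, 0.1099)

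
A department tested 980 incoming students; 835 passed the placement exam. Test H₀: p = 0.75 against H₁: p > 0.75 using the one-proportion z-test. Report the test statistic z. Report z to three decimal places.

z = 7.377

p̂ = 835/980 = 0.85204.
Null standard error: √(0.75·0.25/980) = √0.000191327 = 0.013832.
z = (p̂ − p₀)/SE = (0.85204 − 0.75)/0.013832 = 7.377.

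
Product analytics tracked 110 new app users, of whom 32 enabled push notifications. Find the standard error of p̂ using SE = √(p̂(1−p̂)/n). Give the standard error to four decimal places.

SE = 0.0433

p̂ = 32/110 = 0.29091.
p̂(1−p̂) = 0.206281.
Dividing by n and taking the root: √0.001875282 = 0.0433.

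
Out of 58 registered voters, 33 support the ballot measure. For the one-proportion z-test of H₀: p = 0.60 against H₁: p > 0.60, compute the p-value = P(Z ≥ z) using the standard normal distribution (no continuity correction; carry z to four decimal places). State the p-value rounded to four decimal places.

Sample proportion p̂ = 33/58 = 0.56897.
Null standard error: √(0.60·0.40/58) = √0.004137931 = 0.064327.
z = (p̂ − p₀)/SE = (33/58 − 0.60)/0.064327 ≈ -0.4825.
From the standard normal, P(Z ≥ z) = 0.6853.

p-value = 0.6853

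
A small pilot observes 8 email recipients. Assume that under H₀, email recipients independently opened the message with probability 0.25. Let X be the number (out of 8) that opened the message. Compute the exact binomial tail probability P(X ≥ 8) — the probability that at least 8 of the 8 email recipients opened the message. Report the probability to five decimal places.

X is binomial with n = 8 and p = 0.25.
P(X ≥ 8) = C(8,8)·0.25^8·0.75^0.
= 0.000015 = 0.00002.

P = 0.00002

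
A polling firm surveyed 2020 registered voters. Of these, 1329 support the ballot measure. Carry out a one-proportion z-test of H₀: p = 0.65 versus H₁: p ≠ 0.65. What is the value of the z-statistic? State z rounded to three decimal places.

z = 0.746

Sample proportion p̂ = 1329/2020 = 0.65792.
SE₀ = √(0.65·0.35/2020) = 0.010612.
z = (0.65792 − 0.65)/0.010612 = 0.00792/0.010612 = 0.746.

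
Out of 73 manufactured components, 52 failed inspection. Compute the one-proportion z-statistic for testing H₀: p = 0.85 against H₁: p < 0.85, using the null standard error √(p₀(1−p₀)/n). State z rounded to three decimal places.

z = -3.294

Sample proportion p̂ = 52/73 = 0.71233.
SE₀ = √(0.85·0.15/73) = 0.041792.
Test statistic: z = -0.13767/0.041792 = -3.294.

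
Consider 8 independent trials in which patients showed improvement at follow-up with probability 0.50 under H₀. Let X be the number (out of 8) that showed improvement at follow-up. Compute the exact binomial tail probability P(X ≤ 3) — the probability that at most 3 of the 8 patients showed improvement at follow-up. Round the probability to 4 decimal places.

X ~ Binomial(n=8, p=0.50).
P(X ≤ 3) = C(8,0)·0.50^0·0.50^8 + C(8,1)·0.50^1·0.50^7 + C(8,2)·0.50^2·0.50^6 + C(8,3)·0.50^3·0.50^5.
= 0.003906 + 0.031250 + 0.109375 + 0.218750 = 0.3633.

P = 0.3633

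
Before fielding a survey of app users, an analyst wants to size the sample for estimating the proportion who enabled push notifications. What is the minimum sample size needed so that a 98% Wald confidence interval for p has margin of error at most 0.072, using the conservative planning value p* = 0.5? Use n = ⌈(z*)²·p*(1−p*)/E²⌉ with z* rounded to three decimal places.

z* = 2.326 at the 98% level.
p*(1−p*) = 0.2500.
Required n before rounding: 5.410276 × 0.2500 / 0.072² = 260.912.
⌈260.912⌉ = 261.

n = 261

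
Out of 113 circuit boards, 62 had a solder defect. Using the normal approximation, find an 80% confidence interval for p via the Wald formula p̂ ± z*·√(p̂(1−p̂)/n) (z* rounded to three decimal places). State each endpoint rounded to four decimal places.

Sample proportion p̂ = 62/113 = 0.54867.
Standard error of p̂: √(0.247631/113) = √0.002191425 = 0.046813.
For 80% confidence, z* = 1.282.
Margin = 1.282·0.046813 = 0.06001.
CI: 0.54867 ± 0.06001 = (0.4887, 0.6087).

(0.4887, 0.6087)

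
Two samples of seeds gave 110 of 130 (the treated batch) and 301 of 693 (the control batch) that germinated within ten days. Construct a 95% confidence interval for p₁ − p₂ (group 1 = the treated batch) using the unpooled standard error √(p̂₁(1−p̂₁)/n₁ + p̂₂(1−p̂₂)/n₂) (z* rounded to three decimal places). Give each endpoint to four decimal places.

p̂₁ = 110/130 = 0.84615, p̂₂ = 301/693 = 0.43434; p̂₁ − p̂₂ = 0.41181.
Unpooled SE = √(p̂₁(1−p̂₁)/n₁ + p̂₂(1−p̂₂)/n₂) = √(0.001001365 + 0.000354530) = 0.036822.
The 95% critical value is z* = 1.960. Margin of error = 0.07217.
CI: 0.41181 ± 0.07217 = (0.3396, 0.4840).

(0.3396, 0.4840)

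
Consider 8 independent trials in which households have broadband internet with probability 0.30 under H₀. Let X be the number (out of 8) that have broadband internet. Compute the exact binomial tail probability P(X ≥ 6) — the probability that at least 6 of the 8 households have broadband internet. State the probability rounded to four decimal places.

X ~ Binomial(n=8, p=0.30).
P(X ≥ 6) = C(8,6)·0.30^6·0.70^2 + C(8,7)·0.30^7·0.70^1 + C(8,8)·0.30^8·0.70^0.
= 0.010002 + 0.001225 + 0.000066 = 0.0113.

P = 0.0113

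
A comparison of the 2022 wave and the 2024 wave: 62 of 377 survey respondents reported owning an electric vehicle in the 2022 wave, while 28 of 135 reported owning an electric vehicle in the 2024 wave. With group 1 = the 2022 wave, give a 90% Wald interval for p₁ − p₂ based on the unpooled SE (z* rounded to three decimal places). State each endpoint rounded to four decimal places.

(-0.1084, 0.0225)

p̂₁ = 0.16446, p̂₂ = 0.20741, so the observed difference is -0.04295.
SE = √(0.000364484 + 0.001217701) = √0.001582185 = 0.039777.
The 90% critical value is z* = 1.645. Margin = 1.645·0.039777 = 0.06543.
Interval: -0.04295 ± 0.06543 → (-0.1084, 0.0225).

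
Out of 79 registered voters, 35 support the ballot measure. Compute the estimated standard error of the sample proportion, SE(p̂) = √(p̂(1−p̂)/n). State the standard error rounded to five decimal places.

Sample proportion p̂ = 35/79 = 0.44304.
p̂(1−p̂) = 0.246756.
Dividing by n and taking the root: √0.003123494 = 0.05589.

SE = 0.05589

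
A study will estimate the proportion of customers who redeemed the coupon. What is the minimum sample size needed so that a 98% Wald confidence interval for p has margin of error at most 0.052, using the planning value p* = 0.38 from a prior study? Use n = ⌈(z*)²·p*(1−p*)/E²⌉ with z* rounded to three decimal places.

n = 472

z* = 2.326 at the 98% level.
p*(1−p*) = 0.2356.
Required n before rounding: 5.410276 × 0.2356 / 0.052² = 471.398.
⌈471.398⌉ = 472.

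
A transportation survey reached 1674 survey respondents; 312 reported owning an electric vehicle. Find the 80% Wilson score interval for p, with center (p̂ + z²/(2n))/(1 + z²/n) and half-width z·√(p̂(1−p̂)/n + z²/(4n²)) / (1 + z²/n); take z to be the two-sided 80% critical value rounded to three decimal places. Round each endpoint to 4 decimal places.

p̂ = 312/1674 = 0.18638; z = 1.282, so z² = 1.643524.
1 + z²/n = 1.000982.
Adjusted center: (0.18638 + z²/(2n))/1.000982 = 0.18669.
Radicand: p̂(1−p̂)/n + z²/(4n²) = 0.000090587 + 0.000000147 = 0.000090734.
Half-width = z·√(radicand)/denom = 1.282·0.009525/1.000982 = 0.01220.
Interval: 0.18669 ± 0.01220 → (0.1745, 0.1989).

(0.1745, 0.1989)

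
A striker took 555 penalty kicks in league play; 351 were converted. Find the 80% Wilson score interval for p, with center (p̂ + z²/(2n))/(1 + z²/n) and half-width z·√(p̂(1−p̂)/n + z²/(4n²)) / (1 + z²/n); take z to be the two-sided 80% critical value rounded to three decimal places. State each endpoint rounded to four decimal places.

Here p̂ = 351/555 = 0.63243 and z = 1.282 (z² = 1.643524).
Denominator 1 + z²/n = 1 + 1.643524/555 = 1.002961.
Center = (0.63243 + 0.001481)/1.002961 = 0.63204.
Radicand: p̂(1−p̂)/n + z²/(4n²) = 0.000418850 + 0.000001334 = 0.000420184.
Half-width = z·√(radicand)/denom = 1.282·0.020498/1.002961 = 0.02620.
Interval: 0.63204 ± 0.02620 → (0.6058, 0.6582).

(0.6058, 0.6582)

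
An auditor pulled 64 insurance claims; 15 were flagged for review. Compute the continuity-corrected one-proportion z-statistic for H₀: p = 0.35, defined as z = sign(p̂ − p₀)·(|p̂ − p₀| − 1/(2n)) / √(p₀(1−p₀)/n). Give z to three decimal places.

z = -1.808

Sample proportion p̂ = 15/64 = 0.23438. p̂ − p₀ = -0.115625.
1/(2n) = 0.007812.
Corrected numerator: |-0.115625| − 0.007812 = 0.107813.
Null standard error: √(0.35·0.65/64) = √0.003554687 = 0.059621.
z = −0.107813/0.059621 = -1.808.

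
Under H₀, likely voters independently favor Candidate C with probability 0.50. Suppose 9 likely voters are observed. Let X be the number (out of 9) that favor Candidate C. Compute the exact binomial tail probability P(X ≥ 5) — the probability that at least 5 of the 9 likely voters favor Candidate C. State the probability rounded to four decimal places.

P = 0.5000

X ~ Binomial(n=9, p=0.50).
P(X ≥ 5) = Σ_{j=5}^{9} C(9,j)·0.50^j·0.50^{9−j}.
= 0.246094 + 0.164062 + 0.070312 + 0.017578 + 0.001953 = 0.5000.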